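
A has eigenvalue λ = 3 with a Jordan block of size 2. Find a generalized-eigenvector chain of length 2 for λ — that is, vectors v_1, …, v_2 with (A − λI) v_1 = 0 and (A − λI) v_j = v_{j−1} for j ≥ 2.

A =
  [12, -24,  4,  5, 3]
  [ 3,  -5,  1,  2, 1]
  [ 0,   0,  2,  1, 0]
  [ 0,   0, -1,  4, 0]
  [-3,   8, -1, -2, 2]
A Jordan chain for λ = 3 of length 2:
v_1 = (9, 3, 0, 0, -3)ᵀ
v_2 = (1, 0, 0, 0, 0)ᵀ

Let N = A − (3)·I. We want v_2 with N^2 v_2 = 0 but N^1 v_2 ≠ 0; then v_{j-1} := N · v_j for j = 2, …, 2.

Pick v_2 = (1, 0, 0, 0, 0)ᵀ.
Then v_1 = N · v_2 = (9, 3, 0, 0, -3)ᵀ.

Sanity check: (A − (3)·I) v_1 = (0, 0, 0, 0, 0)ᵀ = 0. ✓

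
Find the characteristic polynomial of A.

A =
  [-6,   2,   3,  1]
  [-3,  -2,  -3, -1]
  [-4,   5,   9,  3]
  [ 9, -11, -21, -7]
x^4 + 6*x^3 + 9*x^2

Expanding det(x·I − A) (e.g. by cofactor expansion or by noting that A is similar to its Jordan form J, which has the same characteristic polynomial as A) gives
  χ_A(x) = x^4 + 6*x^3 + 9*x^2
which factors as x^2*(x + 3)^2. The eigenvalues (with algebraic multiplicities) are λ = -3 with multiplicity 2, λ = 0 with multiplicity 2.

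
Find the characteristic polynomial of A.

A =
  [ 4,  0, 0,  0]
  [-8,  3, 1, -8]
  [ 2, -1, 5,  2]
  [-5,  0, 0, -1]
x^4 - 11*x^3 + 36*x^2 - 16*x - 64

Expanding det(x·I − A) (e.g. by cofactor expansion or by noting that A is similar to its Jordan form J, which has the same characteristic polynomial as A) gives
  χ_A(x) = x^4 - 11*x^3 + 36*x^2 - 16*x - 64
which factors as (x - 4)^3*(x + 1). The eigenvalues (with algebraic multiplicities) are λ = -1 with multiplicity 1, λ = 4 with multiplicity 3.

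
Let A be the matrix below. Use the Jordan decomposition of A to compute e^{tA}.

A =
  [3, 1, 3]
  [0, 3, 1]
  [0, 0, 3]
e^{tA} =
  [exp(3*t), t*exp(3*t), t^2*exp(3*t)/2 + 3*t*exp(3*t)]
  [0, exp(3*t), t*exp(3*t)]
  [0, 0, exp(3*t)]

Strategy: write A = P · J · P⁻¹ where J is a Jordan canonical form, so e^{tA} = P · e^{tJ} · P⁻¹, and e^{tJ} can be computed block-by-block.

A has Jordan form
J =
  [3, 1, 0]
  [0, 3, 1]
  [0, 0, 3]
(up to reordering of blocks).

Per-block formulas:
  For a 3×3 Jordan block J_3(3): exp(t · J_3(3)) = e^(3t)·(I + t·N + (t^2/2)·N^2), where N is the 3×3 nilpotent shift.

After assembling e^{tJ} and conjugating by P, we get:

e^{tA} =
  [exp(3*t), t*exp(3*t), t^2*exp(3*t)/2 + 3*t*exp(3*t)]
  [0, exp(3*t), t*exp(3*t)]
  [0, 0, exp(3*t)]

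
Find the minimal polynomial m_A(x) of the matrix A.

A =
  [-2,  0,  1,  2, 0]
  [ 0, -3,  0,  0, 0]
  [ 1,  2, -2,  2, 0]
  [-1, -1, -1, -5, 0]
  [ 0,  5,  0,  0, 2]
x^3 + 4*x^2 - 3*x - 18

The characteristic polynomial is χ_A(x) = (x - 2)*(x + 3)^4, so the eigenvalues are known. The minimal polynomial is
  m_A(x) = Π_λ (x − λ)^{k_λ}
where k_λ is the size of the *largest* Jordan block for λ (equivalently, the smallest k with (A − λI)^k v = 0 for every generalised eigenvector v of λ).

  λ = -3: largest Jordan block has size 2, contributing (x + 3)^2
  λ = 2: largest Jordan block has size 1, contributing (x − 2)

So m_A(x) = (x - 2)*(x + 3)^2 = x^3 + 4*x^2 - 3*x - 18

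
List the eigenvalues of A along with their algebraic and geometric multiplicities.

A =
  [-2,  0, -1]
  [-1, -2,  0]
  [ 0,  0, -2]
λ = -2: alg = 3, geom = 1

Step 1 — factor the characteristic polynomial to read off the algebraic multiplicities:
  χ_A(x) = (x + 2)^3

Step 2 — compute geometric multiplicities via the rank-nullity identity g(λ) = n − rank(A − λI):
  rank(A − (-2)·I) = 2, so dim ker(A − (-2)·I) = n − 2 = 1

Summary:
  λ = -2: algebraic multiplicity = 3, geometric multiplicity = 1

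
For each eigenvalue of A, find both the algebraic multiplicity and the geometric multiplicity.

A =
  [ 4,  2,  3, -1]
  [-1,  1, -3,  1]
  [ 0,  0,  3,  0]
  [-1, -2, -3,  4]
λ = 3: alg = 4, geom = 3

Step 1 — factor the characteristic polynomial to read off the algebraic multiplicities:
  χ_A(x) = (x - 3)^4

Step 2 — compute geometric multiplicities via the rank-nullity identity g(λ) = n − rank(A − λI):
  rank(A − (3)·I) = 1, so dim ker(A − (3)·I) = n − 1 = 3

Summary:
  λ = 3: algebraic multiplicity = 4, geometric multiplicity = 3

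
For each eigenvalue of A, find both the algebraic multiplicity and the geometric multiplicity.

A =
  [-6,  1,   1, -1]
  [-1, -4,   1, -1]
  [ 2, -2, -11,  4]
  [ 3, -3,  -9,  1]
λ = -5: alg = 4, geom = 2

Step 1 — factor the characteristic polynomial to read off the algebraic multiplicities:
  χ_A(x) = (x + 5)^4

Step 2 — compute geometric multiplicities via the rank-nullity identity g(λ) = n − rank(A − λI):
  rank(A − (-5)·I) = 2, so dim ker(A − (-5)·I) = n − 2 = 2

Summary:
  λ = -5: algebraic multiplicity = 4, geometric multiplicity = 2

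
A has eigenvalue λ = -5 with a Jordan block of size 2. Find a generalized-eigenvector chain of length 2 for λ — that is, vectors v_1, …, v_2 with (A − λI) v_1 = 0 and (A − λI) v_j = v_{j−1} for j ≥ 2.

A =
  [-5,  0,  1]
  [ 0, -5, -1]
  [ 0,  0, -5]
A Jordan chain for λ = -5 of length 2:
v_1 = (1, -1, 0)ᵀ
v_2 = (0, 0, 1)ᵀ

Let N = A − (-5)·I. We want v_2 with N^2 v_2 = 0 but N^1 v_2 ≠ 0; then v_{j-1} := N · v_j for j = 2, …, 2.

Pick v_2 = (0, 0, 1)ᵀ.
Then v_1 = N · v_2 = (1, -1, 0)ᵀ.

Sanity check: (A − (-5)·I) v_1 = (0, 0, 0)ᵀ = 0. ✓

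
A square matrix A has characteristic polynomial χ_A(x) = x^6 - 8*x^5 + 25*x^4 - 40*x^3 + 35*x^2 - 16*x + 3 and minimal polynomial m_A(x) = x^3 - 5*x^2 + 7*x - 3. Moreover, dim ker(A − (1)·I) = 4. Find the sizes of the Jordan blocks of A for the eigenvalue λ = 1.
Block sizes for λ = 1: [2, 1, 1, 1]

Step 1 — from the characteristic polynomial, algebraic multiplicity of λ = 1 is 5. From dim ker(A − (1)·I) = 4, there are exactly 4 Jordan blocks for λ = 1.
Step 2 — from the minimal polynomial, the factor (x − 1)^2 tells us the largest block for λ = 1 has size 2.
Step 3 — with total size 5, 4 blocks, and largest block 2, the block sizes (in nonincreasing order) are [2, 1, 1, 1].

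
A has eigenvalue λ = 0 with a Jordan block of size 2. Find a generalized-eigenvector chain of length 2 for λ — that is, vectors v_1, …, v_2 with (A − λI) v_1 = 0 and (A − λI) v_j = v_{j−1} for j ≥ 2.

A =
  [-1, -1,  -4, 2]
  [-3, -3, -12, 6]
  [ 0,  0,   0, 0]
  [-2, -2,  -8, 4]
A Jordan chain for λ = 0 of length 2:
v_1 = (-1, -3, 0, -2)ᵀ
v_2 = (1, 0, 0, 0)ᵀ

Let N = A − (0)·I. We want v_2 with N^2 v_2 = 0 but N^1 v_2 ≠ 0; then v_{j-1} := N · v_j for j = 2, …, 2.

Pick v_2 = (1, 0, 0, 0)ᵀ.
Then v_1 = N · v_2 = (-1, -3, 0, -2)ᵀ.

Sanity check: (A − (0)·I) v_1 = (0, 0, 0, 0)ᵀ = 0. ✓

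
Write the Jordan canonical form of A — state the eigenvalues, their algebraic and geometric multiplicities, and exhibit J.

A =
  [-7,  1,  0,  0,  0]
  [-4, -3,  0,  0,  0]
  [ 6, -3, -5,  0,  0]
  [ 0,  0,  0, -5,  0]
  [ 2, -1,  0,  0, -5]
J_2(-5) ⊕ J_1(-5) ⊕ J_1(-5) ⊕ J_1(-5)

The characteristic polynomial is
  det(x·I − A) = x^5 + 25*x^4 + 250*x^3 + 1250*x^2 + 3125*x + 3125 = (x + 5)^5

Eigenvalues and multiplicities (the geometric multiplicity of λ is n − rank(A − λI), which equals the number of Jordan blocks for λ):
  λ = -5: algebraic multiplicity = 5, geometric multiplicity = 4

Determining the block sizes for each eigenvalue:
  λ = -5: 4 blocks summing to 5 forces exactly one block of size 2 and the rest size 1 → block sizes [2, 1, 1, 1]

Assembling the blocks gives a Jordan form
J =
  [-5,  1,  0,  0,  0]
  [ 0, -5,  0,  0,  0]
  [ 0,  0, -5,  0,  0]
  [ 0,  0,  0, -5,  0]
  [ 0,  0,  0,  0, -5]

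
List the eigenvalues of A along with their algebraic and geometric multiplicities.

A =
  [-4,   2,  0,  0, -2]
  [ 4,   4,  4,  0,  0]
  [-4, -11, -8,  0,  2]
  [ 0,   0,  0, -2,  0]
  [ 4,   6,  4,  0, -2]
λ = -4: alg = 1, geom = 1; λ = -2: alg = 4, geom = 3

Step 1 — factor the characteristic polynomial to read off the algebraic multiplicities:
  χ_A(x) = (x + 2)^4*(x + 4)

Step 2 — compute geometric multiplicities via the rank-nullity identity g(λ) = n − rank(A − λI):
  rank(A − (-4)·I) = 4, so dim ker(A − (-4)·I) = n − 4 = 1
  rank(A − (-2)·I) = 2, so dim ker(A − (-2)·I) = n − 2 = 3

Summary:
  λ = -4: algebraic multiplicity = 1, geometric multiplicity = 1
  λ = -2: algebraic multiplicity = 4, geometric multiplicity = 3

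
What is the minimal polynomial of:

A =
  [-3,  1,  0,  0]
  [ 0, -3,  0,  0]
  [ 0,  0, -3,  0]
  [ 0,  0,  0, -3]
x^2 + 6*x + 9

The characteristic polynomial is χ_A(x) = (x + 3)^4, so the eigenvalues are known. The minimal polynomial is
  m_A(x) = Π_λ (x − λ)^{k_λ}
where k_λ is the size of the *largest* Jordan block for λ (equivalently, the smallest k with (A − λI)^k v = 0 for every generalised eigenvector v of λ).

  λ = -3: largest Jordan block has size 2, contributing (x + 3)^2

So m_A(x) = (x + 3)^2 = x^2 + 6*x + 9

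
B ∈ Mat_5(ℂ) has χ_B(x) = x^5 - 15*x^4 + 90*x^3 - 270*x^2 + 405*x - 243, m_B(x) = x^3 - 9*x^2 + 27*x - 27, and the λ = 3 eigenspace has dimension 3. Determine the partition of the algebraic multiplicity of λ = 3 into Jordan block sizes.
Block sizes for λ = 3: [3, 1, 1]

Step 1 — from the characteristic polynomial, algebraic multiplicity of λ = 3 is 5. From dim ker(B − (3)·I) = 3, there are exactly 3 Jordan blocks for λ = 3.
Step 2 — from the minimal polynomial, the factor (x − 3)^3 tells us the largest block for λ = 3 has size 3.
Step 3 — with total size 5, 3 blocks, and largest block 3, the block sizes (in nonincreasing order) are [3, 1, 1].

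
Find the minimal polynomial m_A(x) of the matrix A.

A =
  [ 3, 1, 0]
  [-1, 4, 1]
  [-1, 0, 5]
x^3 - 12*x^2 + 48*x - 64

The characteristic polynomial is χ_A(x) = (x - 4)^3, so the eigenvalues are known. The minimal polynomial is
  m_A(x) = Π_λ (x − λ)^{k_λ}
where k_λ is the size of the *largest* Jordan block for λ (equivalently, the smallest k with (A − λI)^k v = 0 for every generalised eigenvector v of λ).

  λ = 4: largest Jordan block has size 3, contributing (x − 4)^3

So m_A(x) = (x - 4)^3 = x^3 - 12*x^2 + 48*x - 64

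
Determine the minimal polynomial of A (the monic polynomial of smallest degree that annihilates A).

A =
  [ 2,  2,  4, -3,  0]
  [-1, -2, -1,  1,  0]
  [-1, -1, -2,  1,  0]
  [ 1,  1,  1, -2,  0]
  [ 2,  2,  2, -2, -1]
x^3 + 3*x^2 + 3*x + 1

The characteristic polynomial is χ_A(x) = (x + 1)^5, so the eigenvalues are known. The minimal polynomial is
  m_A(x) = Π_λ (x − λ)^{k_λ}
where k_λ is the size of the *largest* Jordan block for λ (equivalently, the smallest k with (A − λI)^k v = 0 for every generalised eigenvector v of λ).

  λ = -1: largest Jordan block has size 3, contributing (x + 1)^3

So m_A(x) = (x + 1)^3 = x^3 + 3*x^2 + 3*x + 1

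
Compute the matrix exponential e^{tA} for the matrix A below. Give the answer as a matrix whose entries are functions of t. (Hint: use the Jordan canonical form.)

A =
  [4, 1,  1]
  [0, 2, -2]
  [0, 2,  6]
e^{tA} =
  [exp(4*t), t*exp(4*t), t*exp(4*t)]
  [0, -2*t*exp(4*t) + exp(4*t), -2*t*exp(4*t)]
  [0, 2*t*exp(4*t), 2*t*exp(4*t) + exp(4*t)]

Strategy: write A = P · J · P⁻¹ where J is a Jordan canonical form, so e^{tA} = P · e^{tJ} · P⁻¹, and e^{tJ} can be computed block-by-block.

A has Jordan form
J =
  [4, 1, 0]
  [0, 4, 0]
  [0, 0, 4]
(up to reordering of blocks).

Per-block formulas:
  For a 1×1 block at λ = 4: exp(t · [4]) = [e^(4t)].
  For a 2×2 Jordan block J_2(4): exp(t · J_2(4)) = e^(4t)·(I + t·N), where N is the 2×2 nilpotent shift.

After assembling e^{tJ} and conjugating by P, we get:

e^{tA} =
  [exp(4*t), t*exp(4*t), t*exp(4*t)]
  [0, -2*t*exp(4*t) + exp(4*t), -2*t*exp(4*t)]
  [0, 2*t*exp(4*t), 2*t*exp(4*t) + exp(4*t)]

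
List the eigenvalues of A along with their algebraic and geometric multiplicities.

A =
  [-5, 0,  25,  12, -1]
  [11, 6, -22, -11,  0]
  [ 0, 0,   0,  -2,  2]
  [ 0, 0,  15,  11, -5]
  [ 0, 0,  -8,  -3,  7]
λ = -5: alg = 1, geom = 1; λ = 6: alg = 4, geom = 2

Step 1 — factor the characteristic polynomial to read off the algebraic multiplicities:
  χ_A(x) = (x - 6)^4*(x + 5)

Step 2 — compute geometric multiplicities via the rank-nullity identity g(λ) = n − rank(A − λI):
  rank(A − (-5)·I) = 4, so dim ker(A − (-5)·I) = n − 4 = 1
  rank(A − (6)·I) = 3, so dim ker(A − (6)·I) = n − 3 = 2

Summary:
  λ = -5: algebraic multiplicity = 1, geometric multiplicity = 1
  λ = 6: algebraic multiplicity = 4, geometric multiplicity = 2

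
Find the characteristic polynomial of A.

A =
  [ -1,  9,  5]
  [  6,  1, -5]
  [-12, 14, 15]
x^3 - 15*x^2 + 75*x - 125

Expanding det(x·I − A) (e.g. by cofactor expansion or by noting that A is similar to its Jordan form J, which has the same characteristic polynomial as A) gives
  χ_A(x) = x^3 - 15*x^2 + 75*x - 125
which factors as (x - 5)^3. The eigenvalues (with algebraic multiplicities) are λ = 5 with multiplicity 3.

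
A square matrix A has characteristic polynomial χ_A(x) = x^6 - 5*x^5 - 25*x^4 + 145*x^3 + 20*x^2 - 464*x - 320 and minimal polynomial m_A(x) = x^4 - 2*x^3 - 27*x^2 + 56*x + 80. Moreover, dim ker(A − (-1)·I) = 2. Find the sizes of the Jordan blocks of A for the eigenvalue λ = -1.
Block sizes for λ = -1: [1, 1]

Step 1 — from the characteristic polynomial, algebraic multiplicity of λ = -1 is 2. From dim ker(A − (-1)·I) = 2, there are exactly 2 Jordan blocks for λ = -1.
Step 2 — from the minimal polynomial, the factor (x + 1) tells us the largest block for λ = -1 has size 1.
Step 3 — with total size 2, 2 blocks, and largest block 1, the block sizes (in nonincreasing order) are [1, 1].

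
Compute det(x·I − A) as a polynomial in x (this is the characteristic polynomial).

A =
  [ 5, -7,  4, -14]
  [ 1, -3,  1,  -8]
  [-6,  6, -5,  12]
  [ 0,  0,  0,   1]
x^4 + 2*x^3 - 3*x^2 - 4*x + 4

Expanding det(x·I − A) (e.g. by cofactor expansion or by noting that A is similar to its Jordan form J, which has the same characteristic polynomial as A) gives
  χ_A(x) = x^4 + 2*x^3 - 3*x^2 - 4*x + 4
which factors as (x - 1)^2*(x + 2)^2. The eigenvalues (with algebraic multiplicities) are λ = -2 with multiplicity 2, λ = 1 with multiplicity 2.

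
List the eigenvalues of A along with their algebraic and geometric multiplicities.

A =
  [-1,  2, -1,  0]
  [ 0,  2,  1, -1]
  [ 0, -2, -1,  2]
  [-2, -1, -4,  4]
λ = 1: alg = 4, geom = 2

Step 1 — factor the characteristic polynomial to read off the algebraic multiplicities:
  χ_A(x) = (x - 1)^4

Step 2 — compute geometric multiplicities via the rank-nullity identity g(λ) = n − rank(A − λI):
  rank(A − (1)·I) = 2, so dim ker(A − (1)·I) = n − 2 = 2

Summary:
  λ = 1: algebraic multiplicity = 4, geometric multiplicity = 2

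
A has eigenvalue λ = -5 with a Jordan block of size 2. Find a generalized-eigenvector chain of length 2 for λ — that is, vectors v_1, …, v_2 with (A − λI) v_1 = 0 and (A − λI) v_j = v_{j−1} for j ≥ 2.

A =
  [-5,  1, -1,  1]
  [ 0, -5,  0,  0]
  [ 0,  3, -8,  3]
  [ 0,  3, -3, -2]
A Jordan chain for λ = -5 of length 2:
v_1 = (1, 0, 3, 3)ᵀ
v_2 = (0, 1, 0, 0)ᵀ

Let N = A − (-5)·I. We want v_2 with N^2 v_2 = 0 but N^1 v_2 ≠ 0; then v_{j-1} := N · v_j for j = 2, …, 2.

Pick v_2 = (0, 1, 0, 0)ᵀ.
Then v_1 = N · v_2 = (1, 0, 3, 3)ᵀ.

Sanity check: (A − (-5)·I) v_1 = (0, 0, 0, 0)ᵀ = 0. ✓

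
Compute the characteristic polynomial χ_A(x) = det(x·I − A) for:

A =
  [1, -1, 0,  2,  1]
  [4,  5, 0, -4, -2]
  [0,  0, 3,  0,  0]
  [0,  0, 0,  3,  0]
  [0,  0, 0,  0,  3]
x^5 - 15*x^4 + 90*x^3 - 270*x^2 + 405*x - 243

Expanding det(x·I − A) (e.g. by cofactor expansion or by noting that A is similar to its Jordan form J, which has the same characteristic polynomial as A) gives
  χ_A(x) = x^5 - 15*x^4 + 90*x^3 - 270*x^2 + 405*x - 243
which factors as (x - 3)^5. The eigenvalues (with algebraic multiplicities) are λ = 3 with multiplicity 5.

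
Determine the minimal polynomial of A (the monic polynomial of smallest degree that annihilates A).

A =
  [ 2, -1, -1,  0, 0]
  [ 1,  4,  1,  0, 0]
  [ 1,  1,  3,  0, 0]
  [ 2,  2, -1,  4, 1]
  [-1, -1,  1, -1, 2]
x^3 - 9*x^2 + 27*x - 27

The characteristic polynomial is χ_A(x) = (x - 3)^5, so the eigenvalues are known. The minimal polynomial is
  m_A(x) = Π_λ (x − λ)^{k_λ}
where k_λ is the size of the *largest* Jordan block for λ (equivalently, the smallest k with (A − λI)^k v = 0 for every generalised eigenvector v of λ).

  λ = 3: largest Jordan block has size 3, contributing (x − 3)^3

So m_A(x) = (x - 3)^3 = x^3 - 9*x^2 + 27*x - 27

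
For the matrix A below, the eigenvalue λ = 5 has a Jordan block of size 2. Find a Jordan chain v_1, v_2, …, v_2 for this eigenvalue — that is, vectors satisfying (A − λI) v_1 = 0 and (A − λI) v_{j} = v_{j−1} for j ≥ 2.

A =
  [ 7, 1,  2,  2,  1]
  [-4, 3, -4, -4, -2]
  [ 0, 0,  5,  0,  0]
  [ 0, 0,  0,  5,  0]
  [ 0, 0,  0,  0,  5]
A Jordan chain for λ = 5 of length 2:
v_1 = (2, -4, 0, 0, 0)ᵀ
v_2 = (1, 0, 0, 0, 0)ᵀ

Let N = A − (5)·I. We want v_2 with N^2 v_2 = 0 but N^1 v_2 ≠ 0; then v_{j-1} := N · v_j for j = 2, …, 2.

Pick v_2 = (1, 0, 0, 0, 0)ᵀ.
Then v_1 = N · v_2 = (2, -4, 0, 0, 0)ᵀ.

Sanity check: (A − (5)·I) v_1 = (0, 0, 0, 0, 0)ᵀ = 0. ✓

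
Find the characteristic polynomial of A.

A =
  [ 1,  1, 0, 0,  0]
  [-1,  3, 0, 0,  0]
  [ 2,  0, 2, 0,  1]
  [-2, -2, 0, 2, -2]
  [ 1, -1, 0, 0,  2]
x^5 - 10*x^4 + 40*x^3 - 80*x^2 + 80*x - 32

Expanding det(x·I − A) (e.g. by cofactor expansion or by noting that A is similar to its Jordan form J, which has the same characteristic polynomial as A) gives
  χ_A(x) = x^5 - 10*x^4 + 40*x^3 - 80*x^2 + 80*x - 32
which factors as (x - 2)^5. The eigenvalues (with algebraic multiplicities) are λ = 2 with multiplicity 5.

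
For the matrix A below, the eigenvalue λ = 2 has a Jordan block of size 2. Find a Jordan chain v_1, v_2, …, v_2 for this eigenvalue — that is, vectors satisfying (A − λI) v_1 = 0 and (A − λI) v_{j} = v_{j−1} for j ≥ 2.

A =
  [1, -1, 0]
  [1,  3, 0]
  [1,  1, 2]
A Jordan chain for λ = 2 of length 2:
v_1 = (-1, 1, 1)ᵀ
v_2 = (1, 0, 0)ᵀ

Let N = A − (2)·I. We want v_2 with N^2 v_2 = 0 but N^1 v_2 ≠ 0; then v_{j-1} := N · v_j for j = 2, …, 2.

Pick v_2 = (1, 0, 0)ᵀ.
Then v_1 = N · v_2 = (-1, 1, 1)ᵀ.

Sanity check: (A − (2)·I) v_1 = (0, 0, 0)ᵀ = 0. ✓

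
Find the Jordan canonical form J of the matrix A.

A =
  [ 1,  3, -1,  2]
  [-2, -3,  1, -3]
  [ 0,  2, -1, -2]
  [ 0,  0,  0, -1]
J_3(-1) ⊕ J_1(-1)

The characteristic polynomial is
  det(x·I − A) = x^4 + 4*x^3 + 6*x^2 + 4*x + 1 = (x + 1)^4

Eigenvalues and multiplicities (the geometric multiplicity of λ is n − rank(A − λI), which equals the number of Jordan blocks for λ):
  λ = -1: algebraic multiplicity = 4, geometric multiplicity = 2

Determining the block sizes for each eigenvalue:
  λ = -1: with am = 4 and gm = 2, the partition is not yet determined (e.g. several partitions of 4 into 2 parts exist). Let N = A − (-1)·I. Computing rank(N^1) = 2, rank(N^2) = 1, rank(N^3) = 0; the number of blocks of size ≥ j is rank(N^{j−1}) − rank(N^j), giving [2, 1, 1]. So we have 1 block(s) of size 3, 1 block(s) of size 1 → block sizes [3, 1]

Assembling the blocks gives a Jordan form
J =
  [-1,  1,  0,  0]
  [ 0, -1,  1,  0]
  [ 0,  0, -1,  0]
  [ 0,  0,  0, -1]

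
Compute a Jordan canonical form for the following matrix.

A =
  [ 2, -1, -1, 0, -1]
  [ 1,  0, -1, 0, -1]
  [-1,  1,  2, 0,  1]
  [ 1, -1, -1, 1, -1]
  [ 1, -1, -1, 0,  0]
J_2(1) ⊕ J_1(1) ⊕ J_1(1) ⊕ J_1(1)

The characteristic polynomial is
  det(x·I − A) = x^5 - 5*x^4 + 10*x^3 - 10*x^2 + 5*x - 1 = (x - 1)^5

Eigenvalues and multiplicities (the geometric multiplicity of λ is n − rank(A − λI), which equals the number of Jordan blocks for λ):
  λ = 1: algebraic multiplicity = 5, geometric multiplicity = 4

Determining the block sizes for each eigenvalue:
  λ = 1: 4 blocks summing to 5 forces exactly one block of size 2 and the rest size 1 → block sizes [2, 1, 1, 1]

Assembling the blocks gives a Jordan form
J =
  [1, 1, 0, 0, 0]
  [0, 1, 0, 0, 0]
  [0, 0, 1, 0, 0]
  [0, 0, 0, 1, 0]
  [0, 0, 0, 0, 1]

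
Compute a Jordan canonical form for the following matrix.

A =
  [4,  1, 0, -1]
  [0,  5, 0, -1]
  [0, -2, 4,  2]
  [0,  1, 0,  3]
J_2(4) ⊕ J_1(4) ⊕ J_1(4)

The characteristic polynomial is
  det(x·I − A) = x^4 - 16*x^3 + 96*x^2 - 256*x + 256 = (x - 4)^4

Eigenvalues and multiplicities (the geometric multiplicity of λ is n − rank(A − λI), which equals the number of Jordan blocks for λ):
  λ = 4: algebraic multiplicity = 4, geometric multiplicity = 3

Determining the block sizes for each eigenvalue:
  λ = 4: 3 blocks summing to 4 forces exactly one block of size 2 and the rest size 1 → block sizes [2, 1, 1]

Assembling the blocks gives a Jordan form
J =
  [4, 1, 0, 0]
  [0, 4, 0, 0]
  [0, 0, 4, 0]
  [0, 0, 0, 4]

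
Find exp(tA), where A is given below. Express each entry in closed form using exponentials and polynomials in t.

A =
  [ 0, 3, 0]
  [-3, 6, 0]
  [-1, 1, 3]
e^{tA} =
  [-3*t*exp(3*t) + exp(3*t), 3*t*exp(3*t), 0]
  [-3*t*exp(3*t), 3*t*exp(3*t) + exp(3*t), 0]
  [-t*exp(3*t), t*exp(3*t), exp(3*t)]

Strategy: write A = P · J · P⁻¹ where J is a Jordan canonical form, so e^{tA} = P · e^{tJ} · P⁻¹, and e^{tJ} can be computed block-by-block.

A has Jordan form
J =
  [3, 1, 0]
  [0, 3, 0]
  [0, 0, 3]
(up to reordering of blocks).

Per-block formulas:
  For a 2×2 Jordan block J_2(3): exp(t · J_2(3)) = e^(3t)·(I + t·N), where N is the 2×2 nilpotent shift.
  For a 1×1 block at λ = 3: exp(t · [3]) = [e^(3t)].

After assembling e^{tJ} and conjugating by P, we get:

e^{tA} =
  [-3*t*exp(3*t) + exp(3*t), 3*t*exp(3*t), 0]
  [-3*t*exp(3*t), 3*t*exp(3*t) + exp(3*t), 0]
  [-t*exp(3*t), t*exp(3*t), exp(3*t)]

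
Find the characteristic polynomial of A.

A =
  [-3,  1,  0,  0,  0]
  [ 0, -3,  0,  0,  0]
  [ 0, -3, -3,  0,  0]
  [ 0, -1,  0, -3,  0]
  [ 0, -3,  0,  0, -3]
x^5 + 15*x^4 + 90*x^3 + 270*x^2 + 405*x + 243

Expanding det(x·I − A) (e.g. by cofactor expansion or by noting that A is similar to its Jordan form J, which has the same characteristic polynomial as A) gives
  χ_A(x) = x^5 + 15*x^4 + 90*x^3 + 270*x^2 + 405*x + 243
which factors as (x + 3)^5. The eigenvalues (with algebraic multiplicities) are λ = -3 with multiplicity 5.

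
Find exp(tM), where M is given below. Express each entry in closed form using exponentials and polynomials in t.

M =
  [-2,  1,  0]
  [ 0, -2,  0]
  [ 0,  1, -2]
e^{tM} =
  [exp(-2*t), t*exp(-2*t), 0]
  [0, exp(-2*t), 0]
  [0, t*exp(-2*t), exp(-2*t)]

Strategy: write M = P · J · P⁻¹ where J is a Jordan canonical form, so e^{tM} = P · e^{tJ} · P⁻¹, and e^{tJ} can be computed block-by-block.

M has Jordan form
J =
  [-2,  1,  0]
  [ 0, -2,  0]
  [ 0,  0, -2]
(up to reordering of blocks).

Per-block formulas:
  For a 2×2 Jordan block J_2(-2): exp(t · J_2(-2)) = e^(-2t)·(I + t·N), where N is the 2×2 nilpotent shift.
  For a 1×1 block at λ = -2: exp(t · [-2]) = [e^(-2t)].

After assembling e^{tJ} and conjugating by P, we get:

e^{tM} =
  [exp(-2*t), t*exp(-2*t), 0]
  [0, exp(-2*t), 0]
  [0, t*exp(-2*t), exp(-2*t)]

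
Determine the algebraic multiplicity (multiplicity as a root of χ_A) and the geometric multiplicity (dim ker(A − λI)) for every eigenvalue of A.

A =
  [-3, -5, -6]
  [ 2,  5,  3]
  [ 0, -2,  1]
λ = 1: alg = 3, geom = 1

Step 1 — factor the characteristic polynomial to read off the algebraic multiplicities:
  χ_A(x) = (x - 1)^3

Step 2 — compute geometric multiplicities via the rank-nullity identity g(λ) = n − rank(A − λI):
  rank(A − (1)·I) = 2, so dim ker(A − (1)·I) = n − 2 = 1

Summary:
  λ = 1: algebraic multiplicity = 3, geometric multiplicity = 1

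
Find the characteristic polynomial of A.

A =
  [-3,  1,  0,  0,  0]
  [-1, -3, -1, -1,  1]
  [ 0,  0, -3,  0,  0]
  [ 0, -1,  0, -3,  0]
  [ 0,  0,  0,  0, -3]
x^5 + 15*x^4 + 90*x^3 + 270*x^2 + 405*x + 243

Expanding det(x·I − A) (e.g. by cofactor expansion or by noting that A is similar to its Jordan form J, which has the same characteristic polynomial as A) gives
  χ_A(x) = x^5 + 15*x^4 + 90*x^3 + 270*x^2 + 405*x + 243
which factors as (x + 3)^5. The eigenvalues (with algebraic multiplicities) are λ = -3 with multiplicity 5.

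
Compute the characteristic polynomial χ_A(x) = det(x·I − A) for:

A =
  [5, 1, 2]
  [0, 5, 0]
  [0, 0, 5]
x^3 - 15*x^2 + 75*x - 125

Expanding det(x·I − A) (e.g. by cofactor expansion or by noting that A is similar to its Jordan form J, which has the same characteristic polynomial as A) gives
  χ_A(x) = x^3 - 15*x^2 + 75*x - 125
which factors as (x - 5)^3. The eigenvalues (with algebraic multiplicities) are λ = 5 with multiplicity 3.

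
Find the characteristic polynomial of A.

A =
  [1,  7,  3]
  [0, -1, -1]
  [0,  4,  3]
x^3 - 3*x^2 + 3*x - 1

Expanding det(x·I − A) (e.g. by cofactor expansion or by noting that A is similar to its Jordan form J, which has the same characteristic polynomial as A) gives
  χ_A(x) = x^3 - 3*x^2 + 3*x - 1
which factors as (x - 1)^3. The eigenvalues (with algebraic multiplicities) are λ = 1 with multiplicity 3.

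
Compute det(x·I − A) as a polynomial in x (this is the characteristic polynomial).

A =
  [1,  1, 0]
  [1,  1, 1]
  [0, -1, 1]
x^3 - 3*x^2 + 3*x - 1

Expanding det(x·I − A) (e.g. by cofactor expansion or by noting that A is similar to its Jordan form J, which has the same characteristic polynomial as A) gives
  χ_A(x) = x^3 - 3*x^2 + 3*x - 1
which factors as (x - 1)^3. The eigenvalues (with algebraic multiplicities) are λ = 1 with multiplicity 3.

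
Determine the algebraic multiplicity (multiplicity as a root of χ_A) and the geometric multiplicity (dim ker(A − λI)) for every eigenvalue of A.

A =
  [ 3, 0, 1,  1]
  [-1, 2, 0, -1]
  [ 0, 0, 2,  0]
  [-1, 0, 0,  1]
λ = 2: alg = 4, geom = 2

Step 1 — factor the characteristic polynomial to read off the algebraic multiplicities:
  χ_A(x) = (x - 2)^4

Step 2 — compute geometric multiplicities via the rank-nullity identity g(λ) = n − rank(A − λI):
  rank(A − (2)·I) = 2, so dim ker(A − (2)·I) = n − 2 = 2

Summary:
  λ = 2: algebraic multiplicity = 4, geometric multiplicity = 2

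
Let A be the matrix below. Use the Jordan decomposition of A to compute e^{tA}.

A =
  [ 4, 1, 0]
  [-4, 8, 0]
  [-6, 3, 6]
e^{tA} =
  [-2*t*exp(6*t) + exp(6*t), t*exp(6*t), 0]
  [-4*t*exp(6*t), 2*t*exp(6*t) + exp(6*t), 0]
  [-6*t*exp(6*t), 3*t*exp(6*t), exp(6*t)]

Strategy: write A = P · J · P⁻¹ where J is a Jordan canonical form, so e^{tA} = P · e^{tJ} · P⁻¹, and e^{tJ} can be computed block-by-block.

A has Jordan form
J =
  [6, 1, 0]
  [0, 6, 0]
  [0, 0, 6]
(up to reordering of blocks).

Per-block formulas:
  For a 1×1 block at λ = 6: exp(t · [6]) = [e^(6t)].
  For a 2×2 Jordan block J_2(6): exp(t · J_2(6)) = e^(6t)·(I + t·N), where N is the 2×2 nilpotent shift.

After assembling e^{tJ} and conjugating by P, we get:

e^{tA} =
  [-2*t*exp(6*t) + exp(6*t), t*exp(6*t), 0]
  [-4*t*exp(6*t), 2*t*exp(6*t) + exp(6*t), 0]
  [-6*t*exp(6*t), 3*t*exp(6*t), exp(6*t)]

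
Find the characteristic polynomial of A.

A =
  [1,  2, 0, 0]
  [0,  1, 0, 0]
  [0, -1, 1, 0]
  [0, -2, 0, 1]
x^4 - 4*x^3 + 6*x^2 - 4*x + 1

Expanding det(x·I − A) (e.g. by cofactor expansion or by noting that A is similar to its Jordan form J, which has the same characteristic polynomial as A) gives
  χ_A(x) = x^4 - 4*x^3 + 6*x^2 - 4*x + 1
which factors as (x - 1)^4. The eigenvalues (with algebraic multiplicities) are λ = 1 with multiplicity 4.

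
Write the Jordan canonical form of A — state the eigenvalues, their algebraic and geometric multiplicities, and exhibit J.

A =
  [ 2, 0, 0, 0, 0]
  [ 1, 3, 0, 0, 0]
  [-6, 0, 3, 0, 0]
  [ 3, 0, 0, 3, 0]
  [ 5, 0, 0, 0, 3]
J_1(2) ⊕ J_1(3) ⊕ J_1(3) ⊕ J_1(3) ⊕ J_1(3)

The characteristic polynomial is
  det(x·I − A) = x^5 - 14*x^4 + 78*x^3 - 216*x^2 + 297*x - 162 = (x - 3)^4*(x - 2)

Eigenvalues and multiplicities (the geometric multiplicity of λ is n − rank(A − λI), which equals the number of Jordan blocks for λ):
  λ = 2: algebraic multiplicity = 1, geometric multiplicity = 1
  λ = 3: algebraic multiplicity = 4, geometric multiplicity = 4

Determining the block sizes for each eigenvalue:
  λ = 2: one block (gm = 1), so the single block has size am = 1 → block sizes [1]
  λ = 3: gm = am = 4, so every block has size 1 → block sizes [1, 1, 1, 1]

Assembling the blocks gives a Jordan form
J =
  [2, 0, 0, 0, 0]
  [0, 3, 0, 0, 0]
  [0, 0, 3, 0, 0]
  [0, 0, 0, 3, 0]
  [0, 0, 0, 0, 3]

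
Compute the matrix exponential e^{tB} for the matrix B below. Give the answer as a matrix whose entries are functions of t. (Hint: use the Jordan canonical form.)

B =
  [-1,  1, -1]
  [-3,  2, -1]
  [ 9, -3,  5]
e^{tB} =
  [-3*t^2*exp(2*t)/2 - 3*t*exp(2*t) + exp(2*t), t*exp(2*t), -t^2*exp(2*t)/2 - t*exp(2*t)]
  [-3*t*exp(2*t), exp(2*t), -t*exp(2*t)]
  [9*t^2*exp(2*t)/2 + 9*t*exp(2*t), -3*t*exp(2*t), 3*t^2*exp(2*t)/2 + 3*t*exp(2*t) + exp(2*t)]

Strategy: write B = P · J · P⁻¹ where J is a Jordan canonical form, so e^{tB} = P · e^{tJ} · P⁻¹, and e^{tJ} can be computed block-by-block.

B has Jordan form
J =
  [2, 1, 0]
  [0, 2, 1]
  [0, 0, 2]
(up to reordering of blocks).

Per-block formulas:
  For a 3×3 Jordan block J_3(2): exp(t · J_3(2)) = e^(2t)·(I + t·N + (t^2/2)·N^2), where N is the 3×3 nilpotent shift.

After assembling e^{tJ} and conjugating by P, we get:

e^{tB} =
  [-3*t^2*exp(2*t)/2 - 3*t*exp(2*t) + exp(2*t), t*exp(2*t), -t^2*exp(2*t)/2 - t*exp(2*t)]
  [-3*t*exp(2*t), exp(2*t), -t*exp(2*t)]
  [9*t^2*exp(2*t)/2 + 9*t*exp(2*t), -3*t*exp(2*t), 3*t^2*exp(2*t)/2 + 3*t*exp(2*t) + exp(2*t)]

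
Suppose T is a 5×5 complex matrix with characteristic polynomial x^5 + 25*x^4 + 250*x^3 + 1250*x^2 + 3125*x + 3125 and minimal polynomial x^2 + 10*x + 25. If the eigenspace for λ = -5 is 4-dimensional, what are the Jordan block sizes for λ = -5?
Block sizes for λ = -5: [2, 1, 1, 1]

Step 1 — from the characteristic polynomial, algebraic multiplicity of λ = -5 is 5. From dim ker(T − (-5)·I) = 4, there are exactly 4 Jordan blocks for λ = -5.
Step 2 — from the minimal polynomial, the factor (x + 5)^2 tells us the largest block for λ = -5 has size 2.
Step 3 — with total size 5, 4 blocks, and largest block 2, the block sizes (in nonincreasing order) are [2, 1, 1, 1].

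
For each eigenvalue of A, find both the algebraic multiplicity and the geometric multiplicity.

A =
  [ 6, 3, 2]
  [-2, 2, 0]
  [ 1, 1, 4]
λ = 4: alg = 3, geom = 1

Step 1 — factor the characteristic polynomial to read off the algebraic multiplicities:
  χ_A(x) = (x - 4)^3

Step 2 — compute geometric multiplicities via the rank-nullity identity g(λ) = n − rank(A − λI):
  rank(A − (4)·I) = 2, so dim ker(A − (4)·I) = n − 2 = 1

Summary:
  λ = 4: algebraic multiplicity = 3, geometric multiplicity = 1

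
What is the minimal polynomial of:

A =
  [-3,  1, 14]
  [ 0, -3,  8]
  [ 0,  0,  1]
x^3 + 5*x^2 + 3*x - 9

The characteristic polynomial is χ_A(x) = (x - 1)*(x + 3)^2, so the eigenvalues are known. The minimal polynomial is
  m_A(x) = Π_λ (x − λ)^{k_λ}
where k_λ is the size of the *largest* Jordan block for λ (equivalently, the smallest k with (A − λI)^k v = 0 for every generalised eigenvector v of λ).

  λ = -3: largest Jordan block has size 2, contributing (x + 3)^2
  λ = 1: largest Jordan block has size 1, contributing (x − 1)

So m_A(x) = (x - 1)*(x + 3)^2 = x^3 + 5*x^2 + 3*x - 9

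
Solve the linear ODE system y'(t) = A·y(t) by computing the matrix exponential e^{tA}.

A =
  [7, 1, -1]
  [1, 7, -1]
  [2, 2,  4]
e^{tA} =
  [t*exp(6*t) + exp(6*t), t*exp(6*t), -t*exp(6*t)]
  [t*exp(6*t), t*exp(6*t) + exp(6*t), -t*exp(6*t)]
  [2*t*exp(6*t), 2*t*exp(6*t), -2*t*exp(6*t) + exp(6*t)]

Strategy: write A = P · J · P⁻¹ where J is a Jordan canonical form, so e^{tA} = P · e^{tJ} · P⁻¹, and e^{tJ} can be computed block-by-block.

A has Jordan form
J =
  [6, 1, 0]
  [0, 6, 0]
  [0, 0, 6]
(up to reordering of blocks).

Per-block formulas:
  For a 2×2 Jordan block J_2(6): exp(t · J_2(6)) = e^(6t)·(I + t·N), where N is the 2×2 nilpotent shift.
  For a 1×1 block at λ = 6: exp(t · [6]) = [e^(6t)].

After assembling e^{tJ} and conjugating by P, we get:

e^{tA} =
  [t*exp(6*t) + exp(6*t), t*exp(6*t), -t*exp(6*t)]
  [t*exp(6*t), t*exp(6*t) + exp(6*t), -t*exp(6*t)]
  [2*t*exp(6*t), 2*t*exp(6*t), -2*t*exp(6*t) + exp(6*t)]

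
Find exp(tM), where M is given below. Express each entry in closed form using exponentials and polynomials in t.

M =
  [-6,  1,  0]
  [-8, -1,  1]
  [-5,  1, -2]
e^{tM} =
  [t^2*exp(-3*t)/2 - 3*t*exp(-3*t) + exp(-3*t), -t^2*exp(-3*t)/2 + t*exp(-3*t), t^2*exp(-3*t)/2]
  [3*t^2*exp(-3*t)/2 - 8*t*exp(-3*t), -3*t^2*exp(-3*t)/2 + 2*t*exp(-3*t) + exp(-3*t), 3*t^2*exp(-3*t)/2 + t*exp(-3*t)]
  [t^2*exp(-3*t) - 5*t*exp(-3*t), -t^2*exp(-3*t) + t*exp(-3*t), t^2*exp(-3*t) + t*exp(-3*t) + exp(-3*t)]

Strategy: write M = P · J · P⁻¹ where J is a Jordan canonical form, so e^{tM} = P · e^{tJ} · P⁻¹, and e^{tJ} can be computed block-by-block.

M has Jordan form
J =
  [-3,  1,  0]
  [ 0, -3,  1]
  [ 0,  0, -3]
(up to reordering of blocks).

Per-block formulas:
  For a 3×3 Jordan block J_3(-3): exp(t · J_3(-3)) = e^(-3t)·(I + t·N + (t^2/2)·N^2), where N is the 3×3 nilpotent shift.

After assembling e^{tJ} and conjugating by P, we get:

e^{tM} =
  [t^2*exp(-3*t)/2 - 3*t*exp(-3*t) + exp(-3*t), -t^2*exp(-3*t)/2 + t*exp(-3*t), t^2*exp(-3*t)/2]
  [3*t^2*exp(-3*t)/2 - 8*t*exp(-3*t), -3*t^2*exp(-3*t)/2 + 2*t*exp(-3*t) + exp(-3*t), 3*t^2*exp(-3*t)/2 + t*exp(-3*t)]
  [t^2*exp(-3*t) - 5*t*exp(-3*t), -t^2*exp(-3*t) + t*exp(-3*t), t^2*exp(-3*t) + t*exp(-3*t) + exp(-3*t)]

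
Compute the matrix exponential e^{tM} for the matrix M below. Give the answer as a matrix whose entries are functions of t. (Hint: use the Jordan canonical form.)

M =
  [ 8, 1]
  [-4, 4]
e^{tM} =
  [2*t*exp(6*t) + exp(6*t), t*exp(6*t)]
  [-4*t*exp(6*t), -2*t*exp(6*t) + exp(6*t)]

Strategy: write M = P · J · P⁻¹ where J is a Jordan canonical form, so e^{tM} = P · e^{tJ} · P⁻¹, and e^{tJ} can be computed block-by-block.

M has Jordan form
J =
  [6, 1]
  [0, 6]
(up to reordering of blocks).

Per-block formulas:
  For a 2×2 Jordan block J_2(6): exp(t · J_2(6)) = e^(6t)·(I + t·N), where N is the 2×2 nilpotent shift.

After assembling e^{tJ} and conjugating by P, we get:

e^{tM} =
  [2*t*exp(6*t) + exp(6*t), t*exp(6*t)]
  [-4*t*exp(6*t), -2*t*exp(6*t) + exp(6*t)]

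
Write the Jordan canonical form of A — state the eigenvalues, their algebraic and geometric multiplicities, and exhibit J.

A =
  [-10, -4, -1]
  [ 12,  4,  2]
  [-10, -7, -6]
J_3(-4)

The characteristic polynomial is
  det(x·I − A) = x^3 + 12*x^2 + 48*x + 64 = (x + 4)^3

Eigenvalues and multiplicities (the geometric multiplicity of λ is n − rank(A − λI), which equals the number of Jordan blocks for λ):
  λ = -4: algebraic multiplicity = 3, geometric multiplicity = 1

Determining the block sizes for each eigenvalue:
  λ = -4: one block (gm = 1), so the single block has size am = 3 → block sizes [3]

Assembling the blocks gives a Jordan form
J =
  [-4,  1,  0]
  [ 0, -4,  1]
  [ 0,  0, -4]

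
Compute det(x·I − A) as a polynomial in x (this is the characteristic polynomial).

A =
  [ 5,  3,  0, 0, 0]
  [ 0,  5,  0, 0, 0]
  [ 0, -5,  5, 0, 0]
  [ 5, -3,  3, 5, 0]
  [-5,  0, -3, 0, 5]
x^5 - 25*x^4 + 250*x^3 - 1250*x^2 + 3125*x - 3125

Expanding det(x·I − A) (e.g. by cofactor expansion or by noting that A is similar to its Jordan form J, which has the same characteristic polynomial as A) gives
  χ_A(x) = x^5 - 25*x^4 + 250*x^3 - 1250*x^2 + 3125*x - 3125
which factors as (x - 5)^5. The eigenvalues (with algebraic multiplicities) are λ = 5 with multiplicity 5.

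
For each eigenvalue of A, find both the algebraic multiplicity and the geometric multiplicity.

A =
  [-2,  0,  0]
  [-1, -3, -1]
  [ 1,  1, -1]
λ = -2: alg = 3, geom = 2

Step 1 — factor the characteristic polynomial to read off the algebraic multiplicities:
  χ_A(x) = (x + 2)^3

Step 2 — compute geometric multiplicities via the rank-nullity identity g(λ) = n − rank(A − λI):
  rank(A − (-2)·I) = 1, so dim ker(A − (-2)·I) = n − 1 = 2

Summary:
  λ = -2: algebraic multiplicity = 3, geometric multiplicity = 2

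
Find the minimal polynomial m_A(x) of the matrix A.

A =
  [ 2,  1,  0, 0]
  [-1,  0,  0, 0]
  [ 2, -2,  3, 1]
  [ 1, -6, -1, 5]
x^4 - 10*x^3 + 33*x^2 - 40*x + 16

The characteristic polynomial is χ_A(x) = (x - 4)^2*(x - 1)^2, so the eigenvalues are known. The minimal polynomial is
  m_A(x) = Π_λ (x − λ)^{k_λ}
where k_λ is the size of the *largest* Jordan block for λ (equivalently, the smallest k with (A − λI)^k v = 0 for every generalised eigenvector v of λ).

  λ = 1: largest Jordan block has size 2, contributing (x − 1)^2
  λ = 4: largest Jordan block has size 2, contributing (x − 4)^2

So m_A(x) = (x - 4)^2*(x - 1)^2 = x^4 - 10*x^3 + 33*x^2 - 40*x + 16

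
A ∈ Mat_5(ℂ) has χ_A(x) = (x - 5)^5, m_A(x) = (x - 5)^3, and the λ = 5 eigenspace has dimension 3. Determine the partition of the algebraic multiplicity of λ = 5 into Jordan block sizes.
Block sizes for λ = 5: [3, 1, 1]

Step 1 — from the characteristic polynomial, algebraic multiplicity of λ = 5 is 5. From dim ker(A − (5)·I) = 3, there are exactly 3 Jordan blocks for λ = 5.
Step 2 — from the minimal polynomial, the factor (x − 5)^3 tells us the largest block for λ = 5 has size 3.
Step 3 — with total size 5, 3 blocks, and largest block 3, the block sizes (in nonincreasing order) are [3, 1, 1].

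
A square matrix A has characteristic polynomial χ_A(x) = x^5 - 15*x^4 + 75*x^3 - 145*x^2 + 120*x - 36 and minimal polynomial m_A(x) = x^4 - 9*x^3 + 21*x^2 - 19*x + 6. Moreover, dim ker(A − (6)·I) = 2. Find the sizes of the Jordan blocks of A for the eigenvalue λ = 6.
Block sizes for λ = 6: [1, 1]

Step 1 — from the characteristic polynomial, algebraic multiplicity of λ = 6 is 2. From dim ker(A − (6)·I) = 2, there are exactly 2 Jordan blocks for λ = 6.
Step 2 — from the minimal polynomial, the factor (x − 6) tells us the largest block for λ = 6 has size 1.
Step 3 — with total size 2, 2 blocks, and largest block 1, the block sizes (in nonincreasing order) are [1, 1].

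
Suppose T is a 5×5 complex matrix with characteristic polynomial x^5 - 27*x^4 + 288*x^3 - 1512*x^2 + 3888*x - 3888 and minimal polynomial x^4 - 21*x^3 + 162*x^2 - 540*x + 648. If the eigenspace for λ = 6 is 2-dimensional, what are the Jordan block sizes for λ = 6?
Block sizes for λ = 6: [3, 1]

Step 1 — from the characteristic polynomial, algebraic multiplicity of λ = 6 is 4. From dim ker(T − (6)·I) = 2, there are exactly 2 Jordan blocks for λ = 6.
Step 2 — from the minimal polynomial, the factor (x − 6)^3 tells us the largest block for λ = 6 has size 3.
Step 3 — with total size 4, 2 blocks, and largest block 3, the block sizes (in nonincreasing order) are [3, 1].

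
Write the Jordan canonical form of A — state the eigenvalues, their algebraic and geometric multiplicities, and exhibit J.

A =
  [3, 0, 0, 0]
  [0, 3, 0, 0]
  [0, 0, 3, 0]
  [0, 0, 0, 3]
J_1(3) ⊕ J_1(3) ⊕ J_1(3) ⊕ J_1(3)

The characteristic polynomial is
  det(x·I − A) = x^4 - 12*x^3 + 54*x^2 - 108*x + 81 = (x - 3)^4

Eigenvalues and multiplicities (the geometric multiplicity of λ is n − rank(A − λI), which equals the number of Jordan blocks for λ):
  λ = 3: algebraic multiplicity = 4, geometric multiplicity = 4

Determining the block sizes for each eigenvalue:
  λ = 3: gm = am = 4, so every block has size 1 → block sizes [1, 1, 1, 1]

Assembling the blocks gives a Jordan form
J =
  [3, 0, 0, 0]
  [0, 3, 0, 0]
  [0, 0, 3, 0]
  [0, 0, 0, 3]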